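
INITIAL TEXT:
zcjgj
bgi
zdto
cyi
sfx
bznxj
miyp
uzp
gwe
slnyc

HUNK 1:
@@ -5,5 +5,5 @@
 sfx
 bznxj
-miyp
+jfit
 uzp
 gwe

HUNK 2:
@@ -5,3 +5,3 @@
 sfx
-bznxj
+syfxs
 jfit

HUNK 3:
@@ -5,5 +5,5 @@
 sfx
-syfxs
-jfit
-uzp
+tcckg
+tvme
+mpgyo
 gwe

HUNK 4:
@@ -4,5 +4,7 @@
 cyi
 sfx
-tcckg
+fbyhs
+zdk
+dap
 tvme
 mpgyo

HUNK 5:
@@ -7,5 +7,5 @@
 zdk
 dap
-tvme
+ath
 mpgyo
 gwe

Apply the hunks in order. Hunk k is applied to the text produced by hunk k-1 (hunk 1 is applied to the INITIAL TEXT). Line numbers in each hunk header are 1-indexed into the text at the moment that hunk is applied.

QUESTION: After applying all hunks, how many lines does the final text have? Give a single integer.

Hunk 1: at line 5 remove [miyp] add [jfit] -> 10 lines: zcjgj bgi zdto cyi sfx bznxj jfit uzp gwe slnyc
Hunk 2: at line 5 remove [bznxj] add [syfxs] -> 10 lines: zcjgj bgi zdto cyi sfx syfxs jfit uzp gwe slnyc
Hunk 3: at line 5 remove [syfxs,jfit,uzp] add [tcckg,tvme,mpgyo] -> 10 lines: zcjgj bgi zdto cyi sfx tcckg tvme mpgyo gwe slnyc
Hunk 4: at line 4 remove [tcckg] add [fbyhs,zdk,dap] -> 12 lines: zcjgj bgi zdto cyi sfx fbyhs zdk dap tvme mpgyo gwe slnyc
Hunk 5: at line 7 remove [tvme] add [ath] -> 12 lines: zcjgj bgi zdto cyi sfx fbyhs zdk dap ath mpgyo gwe slnyc
Final line count: 12

Answer: 12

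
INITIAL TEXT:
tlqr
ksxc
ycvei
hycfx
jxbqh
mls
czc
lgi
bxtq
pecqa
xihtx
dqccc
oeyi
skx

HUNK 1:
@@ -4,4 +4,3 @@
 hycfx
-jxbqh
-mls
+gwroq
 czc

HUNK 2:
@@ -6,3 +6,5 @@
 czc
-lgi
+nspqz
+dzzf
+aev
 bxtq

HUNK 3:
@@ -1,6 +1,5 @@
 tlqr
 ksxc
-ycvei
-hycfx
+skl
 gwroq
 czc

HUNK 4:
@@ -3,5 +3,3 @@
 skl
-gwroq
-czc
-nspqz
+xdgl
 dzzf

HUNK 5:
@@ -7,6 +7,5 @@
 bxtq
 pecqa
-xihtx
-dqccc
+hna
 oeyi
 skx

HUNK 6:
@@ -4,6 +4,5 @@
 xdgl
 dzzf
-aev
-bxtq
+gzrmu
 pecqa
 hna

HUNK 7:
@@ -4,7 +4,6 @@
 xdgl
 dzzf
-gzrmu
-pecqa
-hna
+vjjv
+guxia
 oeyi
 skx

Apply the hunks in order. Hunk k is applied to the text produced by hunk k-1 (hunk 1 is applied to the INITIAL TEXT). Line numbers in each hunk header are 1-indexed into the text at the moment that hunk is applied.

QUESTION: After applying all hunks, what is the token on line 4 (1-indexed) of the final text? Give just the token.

Answer: xdgl

Derivation:
Hunk 1: at line 4 remove [jxbqh,mls] add [gwroq] -> 13 lines: tlqr ksxc ycvei hycfx gwroq czc lgi bxtq pecqa xihtx dqccc oeyi skx
Hunk 2: at line 6 remove [lgi] add [nspqz,dzzf,aev] -> 15 lines: tlqr ksxc ycvei hycfx gwroq czc nspqz dzzf aev bxtq pecqa xihtx dqccc oeyi skx
Hunk 3: at line 1 remove [ycvei,hycfx] add [skl] -> 14 lines: tlqr ksxc skl gwroq czc nspqz dzzf aev bxtq pecqa xihtx dqccc oeyi skx
Hunk 4: at line 3 remove [gwroq,czc,nspqz] add [xdgl] -> 12 lines: tlqr ksxc skl xdgl dzzf aev bxtq pecqa xihtx dqccc oeyi skx
Hunk 5: at line 7 remove [xihtx,dqccc] add [hna] -> 11 lines: tlqr ksxc skl xdgl dzzf aev bxtq pecqa hna oeyi skx
Hunk 6: at line 4 remove [aev,bxtq] add [gzrmu] -> 10 lines: tlqr ksxc skl xdgl dzzf gzrmu pecqa hna oeyi skx
Hunk 7: at line 4 remove [gzrmu,pecqa,hna] add [vjjv,guxia] -> 9 lines: tlqr ksxc skl xdgl dzzf vjjv guxia oeyi skx
Final line 4: xdgl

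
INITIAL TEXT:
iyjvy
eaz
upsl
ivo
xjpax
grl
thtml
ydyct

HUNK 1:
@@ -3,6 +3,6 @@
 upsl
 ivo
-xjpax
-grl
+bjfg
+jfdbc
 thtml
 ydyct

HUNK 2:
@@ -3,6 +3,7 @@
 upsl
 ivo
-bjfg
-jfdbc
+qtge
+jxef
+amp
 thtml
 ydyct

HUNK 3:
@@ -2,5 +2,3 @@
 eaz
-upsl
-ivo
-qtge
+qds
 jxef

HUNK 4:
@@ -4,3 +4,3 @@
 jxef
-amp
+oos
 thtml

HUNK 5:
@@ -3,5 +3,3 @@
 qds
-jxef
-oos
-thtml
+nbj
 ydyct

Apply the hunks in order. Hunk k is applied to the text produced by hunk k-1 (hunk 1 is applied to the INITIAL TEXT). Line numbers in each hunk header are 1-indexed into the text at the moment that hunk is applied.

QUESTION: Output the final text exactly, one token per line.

Hunk 1: at line 3 remove [xjpax,grl] add [bjfg,jfdbc] -> 8 lines: iyjvy eaz upsl ivo bjfg jfdbc thtml ydyct
Hunk 2: at line 3 remove [bjfg,jfdbc] add [qtge,jxef,amp] -> 9 lines: iyjvy eaz upsl ivo qtge jxef amp thtml ydyct
Hunk 3: at line 2 remove [upsl,ivo,qtge] add [qds] -> 7 lines: iyjvy eaz qds jxef amp thtml ydyct
Hunk 4: at line 4 remove [amp] add [oos] -> 7 lines: iyjvy eaz qds jxef oos thtml ydyct
Hunk 5: at line 3 remove [jxef,oos,thtml] add [nbj] -> 5 lines: iyjvy eaz qds nbj ydyct

Answer: iyjvy
eaz
qds
nbj
ydyct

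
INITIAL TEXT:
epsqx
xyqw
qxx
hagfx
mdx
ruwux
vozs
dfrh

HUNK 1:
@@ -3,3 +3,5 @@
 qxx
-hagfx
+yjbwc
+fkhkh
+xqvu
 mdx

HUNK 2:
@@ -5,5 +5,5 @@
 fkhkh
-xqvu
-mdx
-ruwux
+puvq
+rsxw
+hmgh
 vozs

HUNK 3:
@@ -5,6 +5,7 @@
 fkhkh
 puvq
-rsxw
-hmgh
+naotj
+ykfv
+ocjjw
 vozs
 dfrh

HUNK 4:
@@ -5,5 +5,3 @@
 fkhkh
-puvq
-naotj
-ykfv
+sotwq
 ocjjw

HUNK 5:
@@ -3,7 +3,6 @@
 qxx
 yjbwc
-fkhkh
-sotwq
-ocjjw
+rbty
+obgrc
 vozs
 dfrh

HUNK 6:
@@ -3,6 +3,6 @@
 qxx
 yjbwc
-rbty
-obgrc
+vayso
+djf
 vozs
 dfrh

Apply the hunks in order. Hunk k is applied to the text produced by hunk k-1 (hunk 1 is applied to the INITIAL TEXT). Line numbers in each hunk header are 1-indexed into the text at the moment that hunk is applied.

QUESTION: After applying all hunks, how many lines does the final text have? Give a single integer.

Hunk 1: at line 3 remove [hagfx] add [yjbwc,fkhkh,xqvu] -> 10 lines: epsqx xyqw qxx yjbwc fkhkh xqvu mdx ruwux vozs dfrh
Hunk 2: at line 5 remove [xqvu,mdx,ruwux] add [puvq,rsxw,hmgh] -> 10 lines: epsqx xyqw qxx yjbwc fkhkh puvq rsxw hmgh vozs dfrh
Hunk 3: at line 5 remove [rsxw,hmgh] add [naotj,ykfv,ocjjw] -> 11 lines: epsqx xyqw qxx yjbwc fkhkh puvq naotj ykfv ocjjw vozs dfrh
Hunk 4: at line 5 remove [puvq,naotj,ykfv] add [sotwq] -> 9 lines: epsqx xyqw qxx yjbwc fkhkh sotwq ocjjw vozs dfrh
Hunk 5: at line 3 remove [fkhkh,sotwq,ocjjw] add [rbty,obgrc] -> 8 lines: epsqx xyqw qxx yjbwc rbty obgrc vozs dfrh
Hunk 6: at line 3 remove [rbty,obgrc] add [vayso,djf] -> 8 lines: epsqx xyqw qxx yjbwc vayso djf vozs dfrh
Final line count: 8

Answer: 8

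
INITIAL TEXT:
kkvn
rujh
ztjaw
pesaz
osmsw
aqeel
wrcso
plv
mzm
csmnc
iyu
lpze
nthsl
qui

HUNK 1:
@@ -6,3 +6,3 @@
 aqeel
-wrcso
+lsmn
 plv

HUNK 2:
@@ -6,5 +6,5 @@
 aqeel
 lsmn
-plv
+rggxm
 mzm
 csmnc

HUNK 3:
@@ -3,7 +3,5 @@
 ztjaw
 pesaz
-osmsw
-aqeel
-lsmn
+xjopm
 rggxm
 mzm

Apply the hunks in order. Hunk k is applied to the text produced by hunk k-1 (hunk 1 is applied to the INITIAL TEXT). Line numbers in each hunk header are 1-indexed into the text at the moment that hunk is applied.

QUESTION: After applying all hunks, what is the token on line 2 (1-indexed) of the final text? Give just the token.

Hunk 1: at line 6 remove [wrcso] add [lsmn] -> 14 lines: kkvn rujh ztjaw pesaz osmsw aqeel lsmn plv mzm csmnc iyu lpze nthsl qui
Hunk 2: at line 6 remove [plv] add [rggxm] -> 14 lines: kkvn rujh ztjaw pesaz osmsw aqeel lsmn rggxm mzm csmnc iyu lpze nthsl qui
Hunk 3: at line 3 remove [osmsw,aqeel,lsmn] add [xjopm] -> 12 lines: kkvn rujh ztjaw pesaz xjopm rggxm mzm csmnc iyu lpze nthsl qui
Final line 2: rujh

Answer: rujh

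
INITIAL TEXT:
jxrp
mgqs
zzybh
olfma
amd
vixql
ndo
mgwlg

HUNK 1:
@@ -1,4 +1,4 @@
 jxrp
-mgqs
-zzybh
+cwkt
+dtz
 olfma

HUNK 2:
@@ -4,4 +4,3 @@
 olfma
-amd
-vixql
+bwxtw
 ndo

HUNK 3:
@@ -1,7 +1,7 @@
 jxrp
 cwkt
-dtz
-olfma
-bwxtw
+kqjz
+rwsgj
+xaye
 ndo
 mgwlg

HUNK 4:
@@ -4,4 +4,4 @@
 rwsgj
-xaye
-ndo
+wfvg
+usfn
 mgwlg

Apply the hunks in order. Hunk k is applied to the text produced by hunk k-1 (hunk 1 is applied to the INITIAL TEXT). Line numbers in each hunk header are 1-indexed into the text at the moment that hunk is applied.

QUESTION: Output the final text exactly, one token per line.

Answer: jxrp
cwkt
kqjz
rwsgj
wfvg
usfn
mgwlg

Derivation:
Hunk 1: at line 1 remove [mgqs,zzybh] add [cwkt,dtz] -> 8 lines: jxrp cwkt dtz olfma amd vixql ndo mgwlg
Hunk 2: at line 4 remove [amd,vixql] add [bwxtw] -> 7 lines: jxrp cwkt dtz olfma bwxtw ndo mgwlg
Hunk 3: at line 1 remove [dtz,olfma,bwxtw] add [kqjz,rwsgj,xaye] -> 7 lines: jxrp cwkt kqjz rwsgj xaye ndo mgwlg
Hunk 4: at line 4 remove [xaye,ndo] add [wfvg,usfn] -> 7 lines: jxrp cwkt kqjz rwsgj wfvg usfn mgwlg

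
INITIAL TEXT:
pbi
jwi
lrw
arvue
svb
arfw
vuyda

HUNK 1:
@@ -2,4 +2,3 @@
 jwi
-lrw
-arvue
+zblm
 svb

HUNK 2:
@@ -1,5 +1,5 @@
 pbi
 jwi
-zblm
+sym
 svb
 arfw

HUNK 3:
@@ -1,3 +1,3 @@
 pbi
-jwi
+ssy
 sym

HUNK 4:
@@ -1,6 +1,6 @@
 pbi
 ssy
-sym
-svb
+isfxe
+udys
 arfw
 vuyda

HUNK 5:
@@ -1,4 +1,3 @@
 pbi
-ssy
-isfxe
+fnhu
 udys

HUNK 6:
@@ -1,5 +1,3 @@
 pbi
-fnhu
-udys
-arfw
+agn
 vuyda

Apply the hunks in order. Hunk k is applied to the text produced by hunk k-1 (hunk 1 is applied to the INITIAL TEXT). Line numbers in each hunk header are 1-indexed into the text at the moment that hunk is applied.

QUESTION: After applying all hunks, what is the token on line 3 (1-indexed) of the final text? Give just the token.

Answer: vuyda

Derivation:
Hunk 1: at line 2 remove [lrw,arvue] add [zblm] -> 6 lines: pbi jwi zblm svb arfw vuyda
Hunk 2: at line 1 remove [zblm] add [sym] -> 6 lines: pbi jwi sym svb arfw vuyda
Hunk 3: at line 1 remove [jwi] add [ssy] -> 6 lines: pbi ssy sym svb arfw vuyda
Hunk 4: at line 1 remove [sym,svb] add [isfxe,udys] -> 6 lines: pbi ssy isfxe udys arfw vuyda
Hunk 5: at line 1 remove [ssy,isfxe] add [fnhu] -> 5 lines: pbi fnhu udys arfw vuyda
Hunk 6: at line 1 remove [fnhu,udys,arfw] add [agn] -> 3 lines: pbi agn vuyda
Final line 3: vuyda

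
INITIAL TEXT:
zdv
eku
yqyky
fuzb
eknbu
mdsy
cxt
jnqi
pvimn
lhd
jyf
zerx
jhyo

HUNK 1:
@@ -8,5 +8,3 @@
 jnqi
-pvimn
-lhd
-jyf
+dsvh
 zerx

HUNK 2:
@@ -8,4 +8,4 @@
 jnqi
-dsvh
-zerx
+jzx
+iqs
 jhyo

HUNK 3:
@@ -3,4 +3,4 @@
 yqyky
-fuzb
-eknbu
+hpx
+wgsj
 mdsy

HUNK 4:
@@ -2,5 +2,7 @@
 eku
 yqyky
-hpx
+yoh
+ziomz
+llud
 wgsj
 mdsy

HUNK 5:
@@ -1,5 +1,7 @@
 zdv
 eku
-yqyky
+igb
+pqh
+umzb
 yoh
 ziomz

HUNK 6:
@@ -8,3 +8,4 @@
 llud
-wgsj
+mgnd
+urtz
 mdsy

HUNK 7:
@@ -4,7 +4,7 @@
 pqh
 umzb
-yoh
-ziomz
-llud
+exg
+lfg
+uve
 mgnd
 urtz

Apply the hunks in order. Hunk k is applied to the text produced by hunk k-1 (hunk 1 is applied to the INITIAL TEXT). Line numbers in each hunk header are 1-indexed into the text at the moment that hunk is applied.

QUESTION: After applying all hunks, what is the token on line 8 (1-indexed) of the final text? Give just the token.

Answer: uve

Derivation:
Hunk 1: at line 8 remove [pvimn,lhd,jyf] add [dsvh] -> 11 lines: zdv eku yqyky fuzb eknbu mdsy cxt jnqi dsvh zerx jhyo
Hunk 2: at line 8 remove [dsvh,zerx] add [jzx,iqs] -> 11 lines: zdv eku yqyky fuzb eknbu mdsy cxt jnqi jzx iqs jhyo
Hunk 3: at line 3 remove [fuzb,eknbu] add [hpx,wgsj] -> 11 lines: zdv eku yqyky hpx wgsj mdsy cxt jnqi jzx iqs jhyo
Hunk 4: at line 2 remove [hpx] add [yoh,ziomz,llud] -> 13 lines: zdv eku yqyky yoh ziomz llud wgsj mdsy cxt jnqi jzx iqs jhyo
Hunk 5: at line 1 remove [yqyky] add [igb,pqh,umzb] -> 15 lines: zdv eku igb pqh umzb yoh ziomz llud wgsj mdsy cxt jnqi jzx iqs jhyo
Hunk 6: at line 8 remove [wgsj] add [mgnd,urtz] -> 16 lines: zdv eku igb pqh umzb yoh ziomz llud mgnd urtz mdsy cxt jnqi jzx iqs jhyo
Hunk 7: at line 4 remove [yoh,ziomz,llud] add [exg,lfg,uve] -> 16 lines: zdv eku igb pqh umzb exg lfg uve mgnd urtz mdsy cxt jnqi jzx iqs jhyo
Final line 8: uve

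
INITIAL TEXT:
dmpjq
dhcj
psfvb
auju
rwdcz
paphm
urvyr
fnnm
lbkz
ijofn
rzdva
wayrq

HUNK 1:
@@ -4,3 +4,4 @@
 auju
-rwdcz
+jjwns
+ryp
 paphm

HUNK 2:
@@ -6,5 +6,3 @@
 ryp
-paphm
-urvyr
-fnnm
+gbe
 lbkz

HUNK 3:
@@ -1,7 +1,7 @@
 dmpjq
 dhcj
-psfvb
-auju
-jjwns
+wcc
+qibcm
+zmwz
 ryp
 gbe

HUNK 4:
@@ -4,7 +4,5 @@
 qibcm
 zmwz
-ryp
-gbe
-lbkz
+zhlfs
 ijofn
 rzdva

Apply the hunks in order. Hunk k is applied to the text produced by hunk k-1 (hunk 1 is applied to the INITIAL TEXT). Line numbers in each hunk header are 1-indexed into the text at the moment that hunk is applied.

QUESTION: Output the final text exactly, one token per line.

Hunk 1: at line 4 remove [rwdcz] add [jjwns,ryp] -> 13 lines: dmpjq dhcj psfvb auju jjwns ryp paphm urvyr fnnm lbkz ijofn rzdva wayrq
Hunk 2: at line 6 remove [paphm,urvyr,fnnm] add [gbe] -> 11 lines: dmpjq dhcj psfvb auju jjwns ryp gbe lbkz ijofn rzdva wayrq
Hunk 3: at line 1 remove [psfvb,auju,jjwns] add [wcc,qibcm,zmwz] -> 11 lines: dmpjq dhcj wcc qibcm zmwz ryp gbe lbkz ijofn rzdva wayrq
Hunk 4: at line 4 remove [ryp,gbe,lbkz] add [zhlfs] -> 9 lines: dmpjq dhcj wcc qibcm zmwz zhlfs ijofn rzdva wayrq

Answer: dmpjq
dhcj
wcc
qibcm
zmwz
zhlfs
ijofn
rzdva
wayrq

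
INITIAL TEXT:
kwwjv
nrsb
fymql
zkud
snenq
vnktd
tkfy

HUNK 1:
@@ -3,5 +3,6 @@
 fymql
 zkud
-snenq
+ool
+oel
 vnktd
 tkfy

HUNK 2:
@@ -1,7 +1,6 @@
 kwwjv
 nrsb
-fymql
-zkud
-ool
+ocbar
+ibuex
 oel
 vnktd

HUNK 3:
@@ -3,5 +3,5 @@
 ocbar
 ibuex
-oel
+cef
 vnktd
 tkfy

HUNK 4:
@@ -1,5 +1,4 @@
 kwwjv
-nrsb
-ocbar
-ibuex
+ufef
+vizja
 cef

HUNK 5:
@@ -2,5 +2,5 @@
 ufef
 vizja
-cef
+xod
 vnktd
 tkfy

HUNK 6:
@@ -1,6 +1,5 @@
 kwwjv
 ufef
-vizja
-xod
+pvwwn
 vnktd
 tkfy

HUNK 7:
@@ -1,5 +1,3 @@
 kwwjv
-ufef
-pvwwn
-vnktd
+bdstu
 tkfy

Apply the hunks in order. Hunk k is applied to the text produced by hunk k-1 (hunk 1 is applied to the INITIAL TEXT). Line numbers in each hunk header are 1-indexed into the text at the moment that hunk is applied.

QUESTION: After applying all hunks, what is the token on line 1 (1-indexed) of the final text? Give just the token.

Answer: kwwjv

Derivation:
Hunk 1: at line 3 remove [snenq] add [ool,oel] -> 8 lines: kwwjv nrsb fymql zkud ool oel vnktd tkfy
Hunk 2: at line 1 remove [fymql,zkud,ool] add [ocbar,ibuex] -> 7 lines: kwwjv nrsb ocbar ibuex oel vnktd tkfy
Hunk 3: at line 3 remove [oel] add [cef] -> 7 lines: kwwjv nrsb ocbar ibuex cef vnktd tkfy
Hunk 4: at line 1 remove [nrsb,ocbar,ibuex] add [ufef,vizja] -> 6 lines: kwwjv ufef vizja cef vnktd tkfy
Hunk 5: at line 2 remove [cef] add [xod] -> 6 lines: kwwjv ufef vizja xod vnktd tkfy
Hunk 6: at line 1 remove [vizja,xod] add [pvwwn] -> 5 lines: kwwjv ufef pvwwn vnktd tkfy
Hunk 7: at line 1 remove [ufef,pvwwn,vnktd] add [bdstu] -> 3 lines: kwwjv bdstu tkfy
Final line 1: kwwjv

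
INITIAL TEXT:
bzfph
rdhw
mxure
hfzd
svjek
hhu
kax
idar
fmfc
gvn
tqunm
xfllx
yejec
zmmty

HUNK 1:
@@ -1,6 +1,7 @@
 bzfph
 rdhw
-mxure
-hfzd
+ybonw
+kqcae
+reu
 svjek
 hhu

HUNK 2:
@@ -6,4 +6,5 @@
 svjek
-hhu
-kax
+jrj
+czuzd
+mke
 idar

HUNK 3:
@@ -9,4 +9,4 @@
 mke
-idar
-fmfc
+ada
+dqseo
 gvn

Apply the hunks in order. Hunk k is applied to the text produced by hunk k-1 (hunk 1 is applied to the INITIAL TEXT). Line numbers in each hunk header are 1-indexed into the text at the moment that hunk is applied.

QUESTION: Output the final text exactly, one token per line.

Answer: bzfph
rdhw
ybonw
kqcae
reu
svjek
jrj
czuzd
mke
ada
dqseo
gvn
tqunm
xfllx
yejec
zmmty

Derivation:
Hunk 1: at line 1 remove [mxure,hfzd] add [ybonw,kqcae,reu] -> 15 lines: bzfph rdhw ybonw kqcae reu svjek hhu kax idar fmfc gvn tqunm xfllx yejec zmmty
Hunk 2: at line 6 remove [hhu,kax] add [jrj,czuzd,mke] -> 16 lines: bzfph rdhw ybonw kqcae reu svjek jrj czuzd mke idar fmfc gvn tqunm xfllx yejec zmmty
Hunk 3: at line 9 remove [idar,fmfc] add [ada,dqseo] -> 16 lines: bzfph rdhw ybonw kqcae reu svjek jrj czuzd mke ada dqseo gvn tqunm xfllx yejec zmmty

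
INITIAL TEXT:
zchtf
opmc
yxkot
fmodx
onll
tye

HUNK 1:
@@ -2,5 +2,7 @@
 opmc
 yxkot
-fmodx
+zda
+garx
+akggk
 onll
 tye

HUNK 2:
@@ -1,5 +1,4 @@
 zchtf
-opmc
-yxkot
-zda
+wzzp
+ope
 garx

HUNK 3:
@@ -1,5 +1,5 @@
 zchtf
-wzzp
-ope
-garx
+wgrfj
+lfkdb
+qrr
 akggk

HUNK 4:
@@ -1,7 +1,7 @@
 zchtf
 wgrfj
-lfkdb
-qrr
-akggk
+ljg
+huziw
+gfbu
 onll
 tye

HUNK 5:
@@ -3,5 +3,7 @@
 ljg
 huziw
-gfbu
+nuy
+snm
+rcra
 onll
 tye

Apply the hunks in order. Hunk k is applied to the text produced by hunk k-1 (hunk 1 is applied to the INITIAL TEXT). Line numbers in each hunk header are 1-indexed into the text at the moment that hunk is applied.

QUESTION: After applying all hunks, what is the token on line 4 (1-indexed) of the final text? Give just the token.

Hunk 1: at line 2 remove [fmodx] add [zda,garx,akggk] -> 8 lines: zchtf opmc yxkot zda garx akggk onll tye
Hunk 2: at line 1 remove [opmc,yxkot,zda] add [wzzp,ope] -> 7 lines: zchtf wzzp ope garx akggk onll tye
Hunk 3: at line 1 remove [wzzp,ope,garx] add [wgrfj,lfkdb,qrr] -> 7 lines: zchtf wgrfj lfkdb qrr akggk onll tye
Hunk 4: at line 1 remove [lfkdb,qrr,akggk] add [ljg,huziw,gfbu] -> 7 lines: zchtf wgrfj ljg huziw gfbu onll tye
Hunk 5: at line 3 remove [gfbu] add [nuy,snm,rcra] -> 9 lines: zchtf wgrfj ljg huziw nuy snm rcra onll tye
Final line 4: huziw

Answer: huziw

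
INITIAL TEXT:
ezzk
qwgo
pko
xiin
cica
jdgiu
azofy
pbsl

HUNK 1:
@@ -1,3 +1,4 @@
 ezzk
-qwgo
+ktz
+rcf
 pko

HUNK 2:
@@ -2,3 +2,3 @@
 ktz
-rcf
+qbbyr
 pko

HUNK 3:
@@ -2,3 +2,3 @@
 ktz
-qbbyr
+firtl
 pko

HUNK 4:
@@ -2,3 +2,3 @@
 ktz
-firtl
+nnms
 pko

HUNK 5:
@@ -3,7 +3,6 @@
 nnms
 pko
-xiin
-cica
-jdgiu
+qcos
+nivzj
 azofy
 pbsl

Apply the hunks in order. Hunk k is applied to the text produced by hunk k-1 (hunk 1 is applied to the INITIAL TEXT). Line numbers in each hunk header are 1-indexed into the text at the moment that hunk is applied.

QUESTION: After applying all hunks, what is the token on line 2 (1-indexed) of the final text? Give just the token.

Answer: ktz

Derivation:
Hunk 1: at line 1 remove [qwgo] add [ktz,rcf] -> 9 lines: ezzk ktz rcf pko xiin cica jdgiu azofy pbsl
Hunk 2: at line 2 remove [rcf] add [qbbyr] -> 9 lines: ezzk ktz qbbyr pko xiin cica jdgiu azofy pbsl
Hunk 3: at line 2 remove [qbbyr] add [firtl] -> 9 lines: ezzk ktz firtl pko xiin cica jdgiu azofy pbsl
Hunk 4: at line 2 remove [firtl] add [nnms] -> 9 lines: ezzk ktz nnms pko xiin cica jdgiu azofy pbsl
Hunk 5: at line 3 remove [xiin,cica,jdgiu] add [qcos,nivzj] -> 8 lines: ezzk ktz nnms pko qcos nivzj azofy pbsl
Final line 2: ktz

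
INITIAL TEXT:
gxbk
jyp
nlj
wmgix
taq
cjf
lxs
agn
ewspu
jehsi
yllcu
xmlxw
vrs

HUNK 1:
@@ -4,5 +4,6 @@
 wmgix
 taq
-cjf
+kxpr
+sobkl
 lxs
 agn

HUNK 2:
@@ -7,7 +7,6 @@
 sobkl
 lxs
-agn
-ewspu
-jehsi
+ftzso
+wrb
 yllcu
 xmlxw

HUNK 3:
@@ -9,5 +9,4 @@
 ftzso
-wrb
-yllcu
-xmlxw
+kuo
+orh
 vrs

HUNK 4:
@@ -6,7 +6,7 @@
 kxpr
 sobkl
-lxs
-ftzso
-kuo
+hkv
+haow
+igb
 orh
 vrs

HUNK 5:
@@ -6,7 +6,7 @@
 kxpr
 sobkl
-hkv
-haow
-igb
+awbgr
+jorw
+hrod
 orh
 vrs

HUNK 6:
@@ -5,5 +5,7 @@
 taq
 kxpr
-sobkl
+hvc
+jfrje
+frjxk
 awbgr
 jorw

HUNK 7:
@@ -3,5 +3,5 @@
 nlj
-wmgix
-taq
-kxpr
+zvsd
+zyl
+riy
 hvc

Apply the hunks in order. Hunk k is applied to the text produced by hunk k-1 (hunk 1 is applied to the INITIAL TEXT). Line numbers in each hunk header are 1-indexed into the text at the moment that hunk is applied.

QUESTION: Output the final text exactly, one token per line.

Answer: gxbk
jyp
nlj
zvsd
zyl
riy
hvc
jfrje
frjxk
awbgr
jorw
hrod
orh
vrs

Derivation:
Hunk 1: at line 4 remove [cjf] add [kxpr,sobkl] -> 14 lines: gxbk jyp nlj wmgix taq kxpr sobkl lxs agn ewspu jehsi yllcu xmlxw vrs
Hunk 2: at line 7 remove [agn,ewspu,jehsi] add [ftzso,wrb] -> 13 lines: gxbk jyp nlj wmgix taq kxpr sobkl lxs ftzso wrb yllcu xmlxw vrs
Hunk 3: at line 9 remove [wrb,yllcu,xmlxw] add [kuo,orh] -> 12 lines: gxbk jyp nlj wmgix taq kxpr sobkl lxs ftzso kuo orh vrs
Hunk 4: at line 6 remove [lxs,ftzso,kuo] add [hkv,haow,igb] -> 12 lines: gxbk jyp nlj wmgix taq kxpr sobkl hkv haow igb orh vrs
Hunk 5: at line 6 remove [hkv,haow,igb] add [awbgr,jorw,hrod] -> 12 lines: gxbk jyp nlj wmgix taq kxpr sobkl awbgr jorw hrod orh vrs
Hunk 6: at line 5 remove [sobkl] add [hvc,jfrje,frjxk] -> 14 lines: gxbk jyp nlj wmgix taq kxpr hvc jfrje frjxk awbgr jorw hrod orh vrs
Hunk 7: at line 3 remove [wmgix,taq,kxpr] add [zvsd,zyl,riy] -> 14 lines: gxbk jyp nlj zvsd zyl riy hvc jfrje frjxk awbgr jorw hrod orh vrs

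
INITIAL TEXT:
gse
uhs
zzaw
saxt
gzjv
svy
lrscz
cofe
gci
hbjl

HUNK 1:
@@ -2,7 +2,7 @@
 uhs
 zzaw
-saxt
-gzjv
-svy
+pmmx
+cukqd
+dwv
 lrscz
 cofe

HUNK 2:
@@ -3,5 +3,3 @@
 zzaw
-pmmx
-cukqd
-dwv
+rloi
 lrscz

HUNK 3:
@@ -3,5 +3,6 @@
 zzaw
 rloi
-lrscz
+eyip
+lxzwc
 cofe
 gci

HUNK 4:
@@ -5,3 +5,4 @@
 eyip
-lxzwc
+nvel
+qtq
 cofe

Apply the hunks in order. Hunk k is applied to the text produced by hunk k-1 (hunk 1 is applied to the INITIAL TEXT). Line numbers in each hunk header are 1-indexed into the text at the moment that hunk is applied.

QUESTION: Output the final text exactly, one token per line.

Answer: gse
uhs
zzaw
rloi
eyip
nvel
qtq
cofe
gci
hbjl

Derivation:
Hunk 1: at line 2 remove [saxt,gzjv,svy] add [pmmx,cukqd,dwv] -> 10 lines: gse uhs zzaw pmmx cukqd dwv lrscz cofe gci hbjl
Hunk 2: at line 3 remove [pmmx,cukqd,dwv] add [rloi] -> 8 lines: gse uhs zzaw rloi lrscz cofe gci hbjl
Hunk 3: at line 3 remove [lrscz] add [eyip,lxzwc] -> 9 lines: gse uhs zzaw rloi eyip lxzwc cofe gci hbjl
Hunk 4: at line 5 remove [lxzwc] add [nvel,qtq] -> 10 lines: gse uhs zzaw rloi eyip nvel qtq cofe gci hbjl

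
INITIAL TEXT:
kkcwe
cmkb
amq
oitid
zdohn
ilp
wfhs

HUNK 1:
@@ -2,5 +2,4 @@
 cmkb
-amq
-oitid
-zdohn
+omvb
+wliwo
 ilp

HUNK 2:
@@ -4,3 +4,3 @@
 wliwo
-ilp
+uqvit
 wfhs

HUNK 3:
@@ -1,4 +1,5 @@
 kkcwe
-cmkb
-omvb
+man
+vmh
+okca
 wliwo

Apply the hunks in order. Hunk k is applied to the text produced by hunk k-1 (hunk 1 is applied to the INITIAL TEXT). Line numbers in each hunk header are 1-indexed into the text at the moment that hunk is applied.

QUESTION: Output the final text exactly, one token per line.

Answer: kkcwe
man
vmh
okca
wliwo
uqvit
wfhs

Derivation:
Hunk 1: at line 2 remove [amq,oitid,zdohn] add [omvb,wliwo] -> 6 lines: kkcwe cmkb omvb wliwo ilp wfhs
Hunk 2: at line 4 remove [ilp] add [uqvit] -> 6 lines: kkcwe cmkb omvb wliwo uqvit wfhs
Hunk 3: at line 1 remove [cmkb,omvb] add [man,vmh,okca] -> 7 lines: kkcwe man vmh okca wliwo uqvit wfhs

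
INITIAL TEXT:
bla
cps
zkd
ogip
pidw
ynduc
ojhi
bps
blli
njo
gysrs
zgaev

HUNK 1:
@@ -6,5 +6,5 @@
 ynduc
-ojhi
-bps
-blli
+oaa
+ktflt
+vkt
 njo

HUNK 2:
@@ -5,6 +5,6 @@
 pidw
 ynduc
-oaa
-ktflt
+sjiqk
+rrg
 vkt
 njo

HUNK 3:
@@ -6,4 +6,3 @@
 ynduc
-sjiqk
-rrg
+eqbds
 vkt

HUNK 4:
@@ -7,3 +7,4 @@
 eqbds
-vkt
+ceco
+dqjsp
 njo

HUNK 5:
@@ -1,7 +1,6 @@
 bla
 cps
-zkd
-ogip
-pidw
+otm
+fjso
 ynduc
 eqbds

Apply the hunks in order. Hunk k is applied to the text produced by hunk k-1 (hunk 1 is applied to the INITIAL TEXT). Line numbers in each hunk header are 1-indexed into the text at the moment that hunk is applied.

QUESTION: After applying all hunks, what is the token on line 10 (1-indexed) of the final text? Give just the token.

Hunk 1: at line 6 remove [ojhi,bps,blli] add [oaa,ktflt,vkt] -> 12 lines: bla cps zkd ogip pidw ynduc oaa ktflt vkt njo gysrs zgaev
Hunk 2: at line 5 remove [oaa,ktflt] add [sjiqk,rrg] -> 12 lines: bla cps zkd ogip pidw ynduc sjiqk rrg vkt njo gysrs zgaev
Hunk 3: at line 6 remove [sjiqk,rrg] add [eqbds] -> 11 lines: bla cps zkd ogip pidw ynduc eqbds vkt njo gysrs zgaev
Hunk 4: at line 7 remove [vkt] add [ceco,dqjsp] -> 12 lines: bla cps zkd ogip pidw ynduc eqbds ceco dqjsp njo gysrs zgaev
Hunk 5: at line 1 remove [zkd,ogip,pidw] add [otm,fjso] -> 11 lines: bla cps otm fjso ynduc eqbds ceco dqjsp njo gysrs zgaev
Final line 10: gysrs

Answer: gysrs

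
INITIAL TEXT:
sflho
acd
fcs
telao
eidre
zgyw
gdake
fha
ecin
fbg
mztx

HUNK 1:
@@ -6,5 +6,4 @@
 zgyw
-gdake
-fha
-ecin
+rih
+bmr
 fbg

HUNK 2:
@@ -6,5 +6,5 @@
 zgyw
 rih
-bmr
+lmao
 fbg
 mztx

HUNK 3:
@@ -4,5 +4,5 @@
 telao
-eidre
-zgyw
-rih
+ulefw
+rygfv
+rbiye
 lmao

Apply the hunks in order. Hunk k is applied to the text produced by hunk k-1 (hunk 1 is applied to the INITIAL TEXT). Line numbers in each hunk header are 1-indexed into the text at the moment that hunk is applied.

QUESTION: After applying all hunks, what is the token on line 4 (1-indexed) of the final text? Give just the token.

Hunk 1: at line 6 remove [gdake,fha,ecin] add [rih,bmr] -> 10 lines: sflho acd fcs telao eidre zgyw rih bmr fbg mztx
Hunk 2: at line 6 remove [bmr] add [lmao] -> 10 lines: sflho acd fcs telao eidre zgyw rih lmao fbg mztx
Hunk 3: at line 4 remove [eidre,zgyw,rih] add [ulefw,rygfv,rbiye] -> 10 lines: sflho acd fcs telao ulefw rygfv rbiye lmao fbg mztx
Final line 4: telao

Answer: telao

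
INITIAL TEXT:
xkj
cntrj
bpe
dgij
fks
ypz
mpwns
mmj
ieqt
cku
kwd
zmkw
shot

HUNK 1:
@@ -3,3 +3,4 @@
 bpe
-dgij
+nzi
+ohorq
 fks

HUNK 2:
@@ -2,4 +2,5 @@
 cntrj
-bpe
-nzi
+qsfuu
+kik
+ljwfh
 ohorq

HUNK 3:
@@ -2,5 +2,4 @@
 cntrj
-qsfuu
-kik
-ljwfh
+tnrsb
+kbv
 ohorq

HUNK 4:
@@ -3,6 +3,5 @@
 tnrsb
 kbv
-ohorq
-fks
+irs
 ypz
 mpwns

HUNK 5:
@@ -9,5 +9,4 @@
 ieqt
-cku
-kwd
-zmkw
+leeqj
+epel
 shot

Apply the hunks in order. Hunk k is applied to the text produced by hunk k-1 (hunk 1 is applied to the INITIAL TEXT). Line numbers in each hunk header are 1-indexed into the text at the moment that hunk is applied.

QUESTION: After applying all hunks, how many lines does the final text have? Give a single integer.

Answer: 12

Derivation:
Hunk 1: at line 3 remove [dgij] add [nzi,ohorq] -> 14 lines: xkj cntrj bpe nzi ohorq fks ypz mpwns mmj ieqt cku kwd zmkw shot
Hunk 2: at line 2 remove [bpe,nzi] add [qsfuu,kik,ljwfh] -> 15 lines: xkj cntrj qsfuu kik ljwfh ohorq fks ypz mpwns mmj ieqt cku kwd zmkw shot
Hunk 3: at line 2 remove [qsfuu,kik,ljwfh] add [tnrsb,kbv] -> 14 lines: xkj cntrj tnrsb kbv ohorq fks ypz mpwns mmj ieqt cku kwd zmkw shot
Hunk 4: at line 3 remove [ohorq,fks] add [irs] -> 13 lines: xkj cntrj tnrsb kbv irs ypz mpwns mmj ieqt cku kwd zmkw shot
Hunk 5: at line 9 remove [cku,kwd,zmkw] add [leeqj,epel] -> 12 lines: xkj cntrj tnrsb kbv irs ypz mpwns mmj ieqt leeqj epel shot
Final line count: 12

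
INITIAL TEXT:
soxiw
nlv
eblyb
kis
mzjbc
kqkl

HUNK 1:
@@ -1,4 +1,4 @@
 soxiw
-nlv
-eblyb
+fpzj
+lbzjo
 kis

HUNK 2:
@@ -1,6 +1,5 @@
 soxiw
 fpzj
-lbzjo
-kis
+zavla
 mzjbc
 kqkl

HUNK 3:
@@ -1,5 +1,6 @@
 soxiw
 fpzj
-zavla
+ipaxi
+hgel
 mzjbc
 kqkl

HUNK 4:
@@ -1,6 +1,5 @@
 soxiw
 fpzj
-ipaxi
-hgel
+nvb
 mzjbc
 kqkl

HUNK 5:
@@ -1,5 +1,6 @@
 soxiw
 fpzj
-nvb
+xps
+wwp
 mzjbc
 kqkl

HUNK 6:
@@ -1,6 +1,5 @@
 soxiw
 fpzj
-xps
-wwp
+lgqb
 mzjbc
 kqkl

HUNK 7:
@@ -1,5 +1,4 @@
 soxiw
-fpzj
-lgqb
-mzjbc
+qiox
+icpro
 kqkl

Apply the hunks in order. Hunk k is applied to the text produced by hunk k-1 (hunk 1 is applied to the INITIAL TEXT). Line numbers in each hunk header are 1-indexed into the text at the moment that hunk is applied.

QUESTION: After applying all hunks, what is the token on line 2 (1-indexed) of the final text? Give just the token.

Hunk 1: at line 1 remove [nlv,eblyb] add [fpzj,lbzjo] -> 6 lines: soxiw fpzj lbzjo kis mzjbc kqkl
Hunk 2: at line 1 remove [lbzjo,kis] add [zavla] -> 5 lines: soxiw fpzj zavla mzjbc kqkl
Hunk 3: at line 1 remove [zavla] add [ipaxi,hgel] -> 6 lines: soxiw fpzj ipaxi hgel mzjbc kqkl
Hunk 4: at line 1 remove [ipaxi,hgel] add [nvb] -> 5 lines: soxiw fpzj nvb mzjbc kqkl
Hunk 5: at line 1 remove [nvb] add [xps,wwp] -> 6 lines: soxiw fpzj xps wwp mzjbc kqkl
Hunk 6: at line 1 remove [xps,wwp] add [lgqb] -> 5 lines: soxiw fpzj lgqb mzjbc kqkl
Hunk 7: at line 1 remove [fpzj,lgqb,mzjbc] add [qiox,icpro] -> 4 lines: soxiw qiox icpro kqkl
Final line 2: qiox

Answer: qiox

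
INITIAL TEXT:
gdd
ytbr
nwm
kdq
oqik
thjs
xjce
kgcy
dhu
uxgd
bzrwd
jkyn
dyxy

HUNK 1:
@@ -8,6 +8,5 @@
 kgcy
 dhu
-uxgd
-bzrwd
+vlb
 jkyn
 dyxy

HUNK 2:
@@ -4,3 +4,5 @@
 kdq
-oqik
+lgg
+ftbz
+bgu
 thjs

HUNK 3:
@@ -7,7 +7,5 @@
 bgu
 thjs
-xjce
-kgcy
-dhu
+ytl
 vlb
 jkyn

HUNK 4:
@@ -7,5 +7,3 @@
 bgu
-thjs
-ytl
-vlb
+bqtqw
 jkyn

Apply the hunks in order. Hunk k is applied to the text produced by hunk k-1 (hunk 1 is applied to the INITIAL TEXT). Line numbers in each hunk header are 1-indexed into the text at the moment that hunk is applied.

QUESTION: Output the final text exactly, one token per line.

Hunk 1: at line 8 remove [uxgd,bzrwd] add [vlb] -> 12 lines: gdd ytbr nwm kdq oqik thjs xjce kgcy dhu vlb jkyn dyxy
Hunk 2: at line 4 remove [oqik] add [lgg,ftbz,bgu] -> 14 lines: gdd ytbr nwm kdq lgg ftbz bgu thjs xjce kgcy dhu vlb jkyn dyxy
Hunk 3: at line 7 remove [xjce,kgcy,dhu] add [ytl] -> 12 lines: gdd ytbr nwm kdq lgg ftbz bgu thjs ytl vlb jkyn dyxy
Hunk 4: at line 7 remove [thjs,ytl,vlb] add [bqtqw] -> 10 lines: gdd ytbr nwm kdq lgg ftbz bgu bqtqw jkyn dyxy

Answer: gdd
ytbr
nwm
kdq
lgg
ftbz
bgu
bqtqw
jkyn
dyxy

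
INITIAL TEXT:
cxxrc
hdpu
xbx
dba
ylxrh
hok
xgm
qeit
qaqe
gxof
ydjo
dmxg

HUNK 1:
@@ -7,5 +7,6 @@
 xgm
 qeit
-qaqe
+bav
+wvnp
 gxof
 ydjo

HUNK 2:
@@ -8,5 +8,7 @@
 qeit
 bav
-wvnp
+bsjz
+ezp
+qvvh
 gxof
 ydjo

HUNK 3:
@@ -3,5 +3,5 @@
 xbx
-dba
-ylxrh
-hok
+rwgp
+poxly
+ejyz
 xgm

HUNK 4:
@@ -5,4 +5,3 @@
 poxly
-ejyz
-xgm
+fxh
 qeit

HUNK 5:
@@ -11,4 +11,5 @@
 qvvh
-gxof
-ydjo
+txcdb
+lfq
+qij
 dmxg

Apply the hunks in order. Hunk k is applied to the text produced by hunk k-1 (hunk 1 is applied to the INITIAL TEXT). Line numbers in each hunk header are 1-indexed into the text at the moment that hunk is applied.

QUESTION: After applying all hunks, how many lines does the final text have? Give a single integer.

Answer: 15

Derivation:
Hunk 1: at line 7 remove [qaqe] add [bav,wvnp] -> 13 lines: cxxrc hdpu xbx dba ylxrh hok xgm qeit bav wvnp gxof ydjo dmxg
Hunk 2: at line 8 remove [wvnp] add [bsjz,ezp,qvvh] -> 15 lines: cxxrc hdpu xbx dba ylxrh hok xgm qeit bav bsjz ezp qvvh gxof ydjo dmxg
Hunk 3: at line 3 remove [dba,ylxrh,hok] add [rwgp,poxly,ejyz] -> 15 lines: cxxrc hdpu xbx rwgp poxly ejyz xgm qeit bav bsjz ezp qvvh gxof ydjo dmxg
Hunk 4: at line 5 remove [ejyz,xgm] add [fxh] -> 14 lines: cxxrc hdpu xbx rwgp poxly fxh qeit bav bsjz ezp qvvh gxof ydjo dmxg
Hunk 5: at line 11 remove [gxof,ydjo] add [txcdb,lfq,qij] -> 15 lines: cxxrc hdpu xbx rwgp poxly fxh qeit bav bsjz ezp qvvh txcdb lfq qij dmxg
Final line count: 15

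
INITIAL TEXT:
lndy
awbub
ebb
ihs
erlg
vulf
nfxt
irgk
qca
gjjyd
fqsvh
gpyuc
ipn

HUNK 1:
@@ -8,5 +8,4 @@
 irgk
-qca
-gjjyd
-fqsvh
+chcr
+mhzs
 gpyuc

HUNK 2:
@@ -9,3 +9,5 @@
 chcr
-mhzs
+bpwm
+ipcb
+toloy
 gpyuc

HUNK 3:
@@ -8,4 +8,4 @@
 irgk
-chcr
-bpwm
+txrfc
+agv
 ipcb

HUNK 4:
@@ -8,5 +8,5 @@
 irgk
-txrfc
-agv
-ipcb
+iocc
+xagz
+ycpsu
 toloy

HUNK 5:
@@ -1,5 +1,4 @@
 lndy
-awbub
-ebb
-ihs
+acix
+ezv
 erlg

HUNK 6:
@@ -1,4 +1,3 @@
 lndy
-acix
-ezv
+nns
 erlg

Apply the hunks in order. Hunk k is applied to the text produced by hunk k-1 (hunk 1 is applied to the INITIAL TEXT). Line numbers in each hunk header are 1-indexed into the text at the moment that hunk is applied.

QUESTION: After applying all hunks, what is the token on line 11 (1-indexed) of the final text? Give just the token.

Answer: gpyuc

Derivation:
Hunk 1: at line 8 remove [qca,gjjyd,fqsvh] add [chcr,mhzs] -> 12 lines: lndy awbub ebb ihs erlg vulf nfxt irgk chcr mhzs gpyuc ipn
Hunk 2: at line 9 remove [mhzs] add [bpwm,ipcb,toloy] -> 14 lines: lndy awbub ebb ihs erlg vulf nfxt irgk chcr bpwm ipcb toloy gpyuc ipn
Hunk 3: at line 8 remove [chcr,bpwm] add [txrfc,agv] -> 14 lines: lndy awbub ebb ihs erlg vulf nfxt irgk txrfc agv ipcb toloy gpyuc ipn
Hunk 4: at line 8 remove [txrfc,agv,ipcb] add [iocc,xagz,ycpsu] -> 14 lines: lndy awbub ebb ihs erlg vulf nfxt irgk iocc xagz ycpsu toloy gpyuc ipn
Hunk 5: at line 1 remove [awbub,ebb,ihs] add [acix,ezv] -> 13 lines: lndy acix ezv erlg vulf nfxt irgk iocc xagz ycpsu toloy gpyuc ipn
Hunk 6: at line 1 remove [acix,ezv] add [nns] -> 12 lines: lndy nns erlg vulf nfxt irgk iocc xagz ycpsu toloy gpyuc ipn
Final line 11: gpyuc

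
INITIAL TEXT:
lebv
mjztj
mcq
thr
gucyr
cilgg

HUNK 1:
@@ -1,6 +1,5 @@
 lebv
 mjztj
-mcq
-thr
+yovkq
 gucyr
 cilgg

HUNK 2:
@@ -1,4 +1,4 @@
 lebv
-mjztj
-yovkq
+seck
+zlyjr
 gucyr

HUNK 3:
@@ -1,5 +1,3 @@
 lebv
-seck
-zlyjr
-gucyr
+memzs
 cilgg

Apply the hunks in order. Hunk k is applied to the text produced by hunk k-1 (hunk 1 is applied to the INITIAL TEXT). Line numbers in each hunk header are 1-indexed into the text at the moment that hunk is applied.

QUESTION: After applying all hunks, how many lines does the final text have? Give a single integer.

Hunk 1: at line 1 remove [mcq,thr] add [yovkq] -> 5 lines: lebv mjztj yovkq gucyr cilgg
Hunk 2: at line 1 remove [mjztj,yovkq] add [seck,zlyjr] -> 5 lines: lebv seck zlyjr gucyr cilgg
Hunk 3: at line 1 remove [seck,zlyjr,gucyr] add [memzs] -> 3 lines: lebv memzs cilgg
Final line count: 3

Answer: 3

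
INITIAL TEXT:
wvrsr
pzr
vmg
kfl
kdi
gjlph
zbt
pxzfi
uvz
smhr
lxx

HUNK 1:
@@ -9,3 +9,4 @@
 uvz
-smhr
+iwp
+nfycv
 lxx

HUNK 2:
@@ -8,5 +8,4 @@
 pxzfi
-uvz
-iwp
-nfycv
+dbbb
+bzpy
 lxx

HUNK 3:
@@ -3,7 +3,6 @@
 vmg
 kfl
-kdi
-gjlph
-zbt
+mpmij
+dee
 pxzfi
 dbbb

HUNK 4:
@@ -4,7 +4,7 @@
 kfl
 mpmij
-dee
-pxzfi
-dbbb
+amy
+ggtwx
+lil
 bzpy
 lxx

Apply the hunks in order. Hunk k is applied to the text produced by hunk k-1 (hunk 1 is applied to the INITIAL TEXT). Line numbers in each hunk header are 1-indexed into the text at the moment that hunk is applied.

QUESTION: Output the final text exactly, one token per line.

Hunk 1: at line 9 remove [smhr] add [iwp,nfycv] -> 12 lines: wvrsr pzr vmg kfl kdi gjlph zbt pxzfi uvz iwp nfycv lxx
Hunk 2: at line 8 remove [uvz,iwp,nfycv] add [dbbb,bzpy] -> 11 lines: wvrsr pzr vmg kfl kdi gjlph zbt pxzfi dbbb bzpy lxx
Hunk 3: at line 3 remove [kdi,gjlph,zbt] add [mpmij,dee] -> 10 lines: wvrsr pzr vmg kfl mpmij dee pxzfi dbbb bzpy lxx
Hunk 4: at line 4 remove [dee,pxzfi,dbbb] add [amy,ggtwx,lil] -> 10 lines: wvrsr pzr vmg kfl mpmij amy ggtwx lil bzpy lxx

Answer: wvrsr
pzr
vmg
kfl
mpmij
amy
ggtwx
lil
bzpy
lxx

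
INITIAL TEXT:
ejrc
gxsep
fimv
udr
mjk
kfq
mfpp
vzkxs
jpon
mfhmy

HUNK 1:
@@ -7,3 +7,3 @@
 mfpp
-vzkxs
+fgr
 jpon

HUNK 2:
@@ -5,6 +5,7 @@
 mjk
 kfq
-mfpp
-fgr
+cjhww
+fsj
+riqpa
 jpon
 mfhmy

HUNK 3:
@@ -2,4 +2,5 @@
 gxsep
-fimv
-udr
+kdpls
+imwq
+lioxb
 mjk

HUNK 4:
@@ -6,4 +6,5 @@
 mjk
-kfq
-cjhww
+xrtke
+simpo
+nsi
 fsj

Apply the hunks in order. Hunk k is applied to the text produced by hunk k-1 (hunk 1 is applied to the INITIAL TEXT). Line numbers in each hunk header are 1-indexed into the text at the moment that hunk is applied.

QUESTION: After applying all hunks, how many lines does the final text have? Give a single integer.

Answer: 13

Derivation:
Hunk 1: at line 7 remove [vzkxs] add [fgr] -> 10 lines: ejrc gxsep fimv udr mjk kfq mfpp fgr jpon mfhmy
Hunk 2: at line 5 remove [mfpp,fgr] add [cjhww,fsj,riqpa] -> 11 lines: ejrc gxsep fimv udr mjk kfq cjhww fsj riqpa jpon mfhmy
Hunk 3: at line 2 remove [fimv,udr] add [kdpls,imwq,lioxb] -> 12 lines: ejrc gxsep kdpls imwq lioxb mjk kfq cjhww fsj riqpa jpon mfhmy
Hunk 4: at line 6 remove [kfq,cjhww] add [xrtke,simpo,nsi] -> 13 lines: ejrc gxsep kdpls imwq lioxb mjk xrtke simpo nsi fsj riqpa jpon mfhmy
Final line count: 13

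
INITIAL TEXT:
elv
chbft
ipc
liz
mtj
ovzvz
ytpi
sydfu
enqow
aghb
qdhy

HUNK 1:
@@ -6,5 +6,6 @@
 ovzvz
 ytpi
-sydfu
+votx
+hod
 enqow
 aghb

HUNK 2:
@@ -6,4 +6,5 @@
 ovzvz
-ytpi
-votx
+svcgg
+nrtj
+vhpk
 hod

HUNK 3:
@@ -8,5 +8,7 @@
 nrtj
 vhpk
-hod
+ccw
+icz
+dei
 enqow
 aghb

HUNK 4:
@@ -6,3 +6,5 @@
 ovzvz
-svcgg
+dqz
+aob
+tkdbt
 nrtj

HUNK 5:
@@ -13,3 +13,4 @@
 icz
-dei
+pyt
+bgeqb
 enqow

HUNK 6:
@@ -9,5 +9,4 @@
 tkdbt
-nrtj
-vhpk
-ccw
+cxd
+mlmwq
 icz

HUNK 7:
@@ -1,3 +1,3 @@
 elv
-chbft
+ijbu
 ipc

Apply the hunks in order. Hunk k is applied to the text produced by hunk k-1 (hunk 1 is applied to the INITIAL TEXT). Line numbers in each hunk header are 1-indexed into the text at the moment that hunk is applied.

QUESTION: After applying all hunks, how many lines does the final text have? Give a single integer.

Answer: 17

Derivation:
Hunk 1: at line 6 remove [sydfu] add [votx,hod] -> 12 lines: elv chbft ipc liz mtj ovzvz ytpi votx hod enqow aghb qdhy
Hunk 2: at line 6 remove [ytpi,votx] add [svcgg,nrtj,vhpk] -> 13 lines: elv chbft ipc liz mtj ovzvz svcgg nrtj vhpk hod enqow aghb qdhy
Hunk 3: at line 8 remove [hod] add [ccw,icz,dei] -> 15 lines: elv chbft ipc liz mtj ovzvz svcgg nrtj vhpk ccw icz dei enqow aghb qdhy
Hunk 4: at line 6 remove [svcgg] add [dqz,aob,tkdbt] -> 17 lines: elv chbft ipc liz mtj ovzvz dqz aob tkdbt nrtj vhpk ccw icz dei enqow aghb qdhy
Hunk 5: at line 13 remove [dei] add [pyt,bgeqb] -> 18 lines: elv chbft ipc liz mtj ovzvz dqz aob tkdbt nrtj vhpk ccw icz pyt bgeqb enqow aghb qdhy
Hunk 6: at line 9 remove [nrtj,vhpk,ccw] add [cxd,mlmwq] -> 17 lines: elv chbft ipc liz mtj ovzvz dqz aob tkdbt cxd mlmwq icz pyt bgeqb enqow aghb qdhy
Hunk 7: at line 1 remove [chbft] add [ijbu] -> 17 lines: elv ijbu ipc liz mtj ovzvz dqz aob tkdbt cxd mlmwq icz pyt bgeqb enqow aghb qdhy
Final line count: 17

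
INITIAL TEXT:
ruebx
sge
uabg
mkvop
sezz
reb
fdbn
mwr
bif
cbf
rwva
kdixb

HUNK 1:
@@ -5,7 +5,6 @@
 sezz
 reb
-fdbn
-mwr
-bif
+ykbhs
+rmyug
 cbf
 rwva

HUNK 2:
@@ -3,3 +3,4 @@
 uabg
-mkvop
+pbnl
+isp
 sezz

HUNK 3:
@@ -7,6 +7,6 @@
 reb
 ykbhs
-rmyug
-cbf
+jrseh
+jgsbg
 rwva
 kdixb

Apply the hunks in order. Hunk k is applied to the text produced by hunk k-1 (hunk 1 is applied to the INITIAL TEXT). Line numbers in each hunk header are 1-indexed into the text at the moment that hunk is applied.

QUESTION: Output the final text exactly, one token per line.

Hunk 1: at line 5 remove [fdbn,mwr,bif] add [ykbhs,rmyug] -> 11 lines: ruebx sge uabg mkvop sezz reb ykbhs rmyug cbf rwva kdixb
Hunk 2: at line 3 remove [mkvop] add [pbnl,isp] -> 12 lines: ruebx sge uabg pbnl isp sezz reb ykbhs rmyug cbf rwva kdixb
Hunk 3: at line 7 remove [rmyug,cbf] add [jrseh,jgsbg] -> 12 lines: ruebx sge uabg pbnl isp sezz reb ykbhs jrseh jgsbg rwva kdixb

Answer: ruebx
sge
uabg
pbnl
isp
sezz
reb
ykbhs
jrseh
jgsbg
rwva
kdixb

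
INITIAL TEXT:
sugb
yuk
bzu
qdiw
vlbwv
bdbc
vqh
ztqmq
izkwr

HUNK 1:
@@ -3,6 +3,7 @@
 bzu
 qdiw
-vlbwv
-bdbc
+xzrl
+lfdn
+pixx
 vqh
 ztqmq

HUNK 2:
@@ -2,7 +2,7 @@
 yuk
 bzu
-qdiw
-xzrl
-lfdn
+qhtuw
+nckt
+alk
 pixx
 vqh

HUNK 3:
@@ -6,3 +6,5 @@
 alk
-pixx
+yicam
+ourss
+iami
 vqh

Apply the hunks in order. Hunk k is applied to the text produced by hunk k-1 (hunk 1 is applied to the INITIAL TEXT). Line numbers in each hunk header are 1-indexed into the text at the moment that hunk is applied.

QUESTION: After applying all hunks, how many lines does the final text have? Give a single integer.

Hunk 1: at line 3 remove [vlbwv,bdbc] add [xzrl,lfdn,pixx] -> 10 lines: sugb yuk bzu qdiw xzrl lfdn pixx vqh ztqmq izkwr
Hunk 2: at line 2 remove [qdiw,xzrl,lfdn] add [qhtuw,nckt,alk] -> 10 lines: sugb yuk bzu qhtuw nckt alk pixx vqh ztqmq izkwr
Hunk 3: at line 6 remove [pixx] add [yicam,ourss,iami] -> 12 lines: sugb yuk bzu qhtuw nckt alk yicam ourss iami vqh ztqmq izkwr
Final line count: 12

Answer: 12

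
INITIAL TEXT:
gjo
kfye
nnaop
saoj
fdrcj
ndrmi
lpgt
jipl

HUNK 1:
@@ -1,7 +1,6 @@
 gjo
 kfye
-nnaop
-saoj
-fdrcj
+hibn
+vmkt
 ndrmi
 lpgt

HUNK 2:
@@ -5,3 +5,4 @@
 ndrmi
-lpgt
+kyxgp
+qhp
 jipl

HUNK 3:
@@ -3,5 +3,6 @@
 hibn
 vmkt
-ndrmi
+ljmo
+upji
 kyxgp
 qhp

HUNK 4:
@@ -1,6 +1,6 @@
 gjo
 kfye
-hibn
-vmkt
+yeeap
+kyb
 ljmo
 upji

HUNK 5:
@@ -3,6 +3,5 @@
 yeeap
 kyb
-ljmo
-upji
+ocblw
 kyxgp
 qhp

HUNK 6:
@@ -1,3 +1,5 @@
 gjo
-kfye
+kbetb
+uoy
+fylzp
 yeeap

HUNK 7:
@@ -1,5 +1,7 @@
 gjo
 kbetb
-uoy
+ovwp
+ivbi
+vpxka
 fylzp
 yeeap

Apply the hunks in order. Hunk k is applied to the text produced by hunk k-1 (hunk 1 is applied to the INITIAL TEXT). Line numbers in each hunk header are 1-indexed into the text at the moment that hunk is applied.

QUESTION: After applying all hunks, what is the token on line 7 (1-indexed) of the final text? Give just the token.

Answer: yeeap

Derivation:
Hunk 1: at line 1 remove [nnaop,saoj,fdrcj] add [hibn,vmkt] -> 7 lines: gjo kfye hibn vmkt ndrmi lpgt jipl
Hunk 2: at line 5 remove [lpgt] add [kyxgp,qhp] -> 8 lines: gjo kfye hibn vmkt ndrmi kyxgp qhp jipl
Hunk 3: at line 3 remove [ndrmi] add [ljmo,upji] -> 9 lines: gjo kfye hibn vmkt ljmo upji kyxgp qhp jipl
Hunk 4: at line 1 remove [hibn,vmkt] add [yeeap,kyb] -> 9 lines: gjo kfye yeeap kyb ljmo upji kyxgp qhp jipl
Hunk 5: at line 3 remove [ljmo,upji] add [ocblw] -> 8 lines: gjo kfye yeeap kyb ocblw kyxgp qhp jipl
Hunk 6: at line 1 remove [kfye] add [kbetb,uoy,fylzp] -> 10 lines: gjo kbetb uoy fylzp yeeap kyb ocblw kyxgp qhp jipl
Hunk 7: at line 1 remove [uoy] add [ovwp,ivbi,vpxka] -> 12 lines: gjo kbetb ovwp ivbi vpxka fylzp yeeap kyb ocblw kyxgp qhp jipl
Final line 7: yeeap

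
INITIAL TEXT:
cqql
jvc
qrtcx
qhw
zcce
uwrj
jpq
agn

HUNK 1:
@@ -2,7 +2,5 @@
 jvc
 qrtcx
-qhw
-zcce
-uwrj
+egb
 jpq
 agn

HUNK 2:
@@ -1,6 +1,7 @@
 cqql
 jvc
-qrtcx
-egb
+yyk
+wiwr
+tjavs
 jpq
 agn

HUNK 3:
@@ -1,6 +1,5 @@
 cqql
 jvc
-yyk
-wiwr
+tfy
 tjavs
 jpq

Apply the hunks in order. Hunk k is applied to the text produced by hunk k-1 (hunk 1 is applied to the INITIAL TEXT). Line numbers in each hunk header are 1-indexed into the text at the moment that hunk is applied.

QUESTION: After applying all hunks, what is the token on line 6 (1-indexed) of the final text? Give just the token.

Answer: agn

Derivation:
Hunk 1: at line 2 remove [qhw,zcce,uwrj] add [egb] -> 6 lines: cqql jvc qrtcx egb jpq agn
Hunk 2: at line 1 remove [qrtcx,egb] add [yyk,wiwr,tjavs] -> 7 lines: cqql jvc yyk wiwr tjavs jpq agn
Hunk 3: at line 1 remove [yyk,wiwr] add [tfy] -> 6 lines: cqql jvc tfy tjavs jpq agn
Final line 6: agn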